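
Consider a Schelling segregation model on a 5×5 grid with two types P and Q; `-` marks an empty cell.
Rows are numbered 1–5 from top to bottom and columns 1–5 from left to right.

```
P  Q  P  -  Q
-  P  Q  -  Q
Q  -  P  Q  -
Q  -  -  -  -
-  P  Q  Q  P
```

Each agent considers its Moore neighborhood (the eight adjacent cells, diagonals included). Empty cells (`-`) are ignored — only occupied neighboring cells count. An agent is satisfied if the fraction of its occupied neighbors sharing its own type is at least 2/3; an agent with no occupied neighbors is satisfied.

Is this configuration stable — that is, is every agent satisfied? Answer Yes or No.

No

(1,1)P 1/2 ✗
(1,2)Q 1/4 ✗
(1,3)P 1/3 ✗
(1,5)Q 1/1 ✓
(2,2)P 3/6 ✗
(2,3)Q 2/5 ✗
(2,5)Q 2/2 ✓
(3,1)Q 1/2 ✗
(3,3)P 1/3 ✗
(3,4)Q 2/3 ✓
(4,1)Q 1/2 ✗
(5,2)P 0/2 ✗
(5,3)Q 1/2 ✗
(5,4)Q 1/2 ✗
(5,5)P 0/1 ✗
For instance (1,1) has only 1/2 same-type neighbors, below 2/3.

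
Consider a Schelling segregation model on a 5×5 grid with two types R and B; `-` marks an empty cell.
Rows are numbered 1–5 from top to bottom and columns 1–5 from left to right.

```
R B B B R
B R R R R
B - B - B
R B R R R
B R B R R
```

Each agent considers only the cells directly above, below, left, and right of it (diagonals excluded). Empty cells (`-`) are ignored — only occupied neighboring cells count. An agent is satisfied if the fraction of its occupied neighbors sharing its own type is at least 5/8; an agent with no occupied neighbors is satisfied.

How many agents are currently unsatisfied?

(1,1)R 0/2 ✗
(1,2)B 1/3 ✗
(1,3)B 2/3 ✓
(1,4)B 1/3 ✗
(1,5)R 1/2 ✗
(2,1)B 1/3 ✗
(2,2)R 1/3 ✗
(2,3)R 2/4 ✗
(2,4)R 2/3 ✓
(2,5)R 2/3 ✓
(3,1)B 1/2 ✗
(3,3)B 0/2 ✗
(3,5)B 0/2 ✗
(4,1)R 0/3 ✗
(4,2)B 0/3 ✗
(4,3)R 1/4 ✗
(4,4)R 3/3 ✓
(4,5)R 2/3 ✓
(5,1)B 0/2 ✗
(5,2)R 0/3 ✗
(5,3)B 0/3 ✗
(5,4)R 2/3 ✓
(5,5)R 2/2 ✓
Unsatisfied: (1,1), (1,2), (1,4), (1,5), (2,1), (2,2), (2,3), (3,1), (3,3), (3,5), (4,1), (4,2), (4,3), (5,1), (5,2), (5,3) — 16 in total.

16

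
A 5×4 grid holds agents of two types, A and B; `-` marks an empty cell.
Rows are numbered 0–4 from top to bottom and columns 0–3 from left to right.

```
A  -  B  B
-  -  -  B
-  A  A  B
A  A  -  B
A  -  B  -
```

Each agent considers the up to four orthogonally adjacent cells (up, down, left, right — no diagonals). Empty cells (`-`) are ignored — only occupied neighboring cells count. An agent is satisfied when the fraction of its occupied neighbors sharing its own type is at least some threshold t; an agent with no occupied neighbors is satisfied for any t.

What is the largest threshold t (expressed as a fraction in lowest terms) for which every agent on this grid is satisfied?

(0,0)A — no occupied neighbors
(0,2)B 1/1
(0,3)B 2/2
(1,3)B 2/2
(2,1)A 2/2
(2,2)A 1/2
(2,3)B 2/3
(3,0)A 2/2
(3,1)A 2/2
(3,3)B 1/1
(4,0)A 1/1
(4,2)B — no occupied neighbors
The smallest same-type fraction is 1/2 at (2,2), which reduces to 1/2. Any threshold above that leaves this agent unsatisfied.

1/2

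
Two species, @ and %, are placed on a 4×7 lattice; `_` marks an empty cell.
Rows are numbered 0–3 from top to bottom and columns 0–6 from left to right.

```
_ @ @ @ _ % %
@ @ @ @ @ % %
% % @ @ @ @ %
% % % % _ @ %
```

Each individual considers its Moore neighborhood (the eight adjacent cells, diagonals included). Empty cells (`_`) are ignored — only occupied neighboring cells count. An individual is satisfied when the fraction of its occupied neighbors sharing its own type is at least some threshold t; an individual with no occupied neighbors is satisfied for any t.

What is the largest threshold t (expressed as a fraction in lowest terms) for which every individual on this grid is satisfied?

1/4

(0,1)@ 4/4
(0,2)@ 5/5
(0,3)@ 4/4
(0,5)% 3/4
(0,6)% 3/3
(1,0)@ 2/4
(1,1)@ 5/7
(1,2)@ 7/8
(1,3)@ 7/7
(1,4)@ 5/7
(1,5)% 4/7
(1,6)% 4/5
(2,0)% 3/5
(2,1)% 4/8
(2,2)@ 4/8
(2,3)@ 5/7
(2,4)@ 5/7
(2,5)@ 3/7
(2,6)% 3/5
(3,0)% 3/3
(3,1)% 4/5
(3,2)% 3/5
(3,3)% 1/4
(3,5)@ 2/4
(3,6)% 1/3
The smallest same-type fraction is 1/4 at (3,3), which reduces to 1/4. Any threshold above that leaves this individual unsatisfied.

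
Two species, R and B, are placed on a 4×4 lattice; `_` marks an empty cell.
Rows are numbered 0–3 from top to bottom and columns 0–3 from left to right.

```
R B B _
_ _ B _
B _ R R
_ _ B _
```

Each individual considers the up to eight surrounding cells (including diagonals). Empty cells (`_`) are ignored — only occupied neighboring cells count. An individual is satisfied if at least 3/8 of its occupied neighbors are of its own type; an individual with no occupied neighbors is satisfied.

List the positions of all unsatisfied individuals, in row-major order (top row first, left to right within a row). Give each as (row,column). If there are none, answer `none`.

(0,0)R 0/1 not
(0,1)B 2/3 satisfied
(0,2)B 2/2 satisfied
(1,2)B 2/4 satisfied
(2,0)B 0/0 satisfied
(2,2)R 1/3 not
(2,3)R 1/3 not
(3,2)B 0/2 not

(0,0), (2,2), (2,3), (3,2)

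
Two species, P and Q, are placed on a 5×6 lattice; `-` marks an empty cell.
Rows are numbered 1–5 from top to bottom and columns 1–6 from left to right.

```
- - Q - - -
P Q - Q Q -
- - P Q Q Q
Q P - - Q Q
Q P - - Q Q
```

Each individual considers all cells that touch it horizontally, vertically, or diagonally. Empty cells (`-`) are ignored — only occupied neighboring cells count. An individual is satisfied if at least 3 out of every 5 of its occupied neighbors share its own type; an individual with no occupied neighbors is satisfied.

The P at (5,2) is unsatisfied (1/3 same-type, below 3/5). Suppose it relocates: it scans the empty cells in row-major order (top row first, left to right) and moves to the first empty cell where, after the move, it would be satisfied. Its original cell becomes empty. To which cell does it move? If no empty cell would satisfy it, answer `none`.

Vacating (5,2). Empty cells in order:
  (1,1): 1/2 same-type → still unsatisfied.
  (1,2): 1/3 same-type → still unsatisfied.
  (1,4): 0/3 same-type → still unsatisfied.
  (1,5): 0/2 same-type → still unsatisfied.
  (1,6): 0/1 same-type → still unsatisfied.
  (2,3): 1/5 same-type → still unsatisfied.
  (2,6): 0/3 same-type → still unsatisfied.
  (3,1): 2/4 same-type → still unsatisfied.
  (3,2): 3/5 same-type → satisfied — stop here.

(3,2)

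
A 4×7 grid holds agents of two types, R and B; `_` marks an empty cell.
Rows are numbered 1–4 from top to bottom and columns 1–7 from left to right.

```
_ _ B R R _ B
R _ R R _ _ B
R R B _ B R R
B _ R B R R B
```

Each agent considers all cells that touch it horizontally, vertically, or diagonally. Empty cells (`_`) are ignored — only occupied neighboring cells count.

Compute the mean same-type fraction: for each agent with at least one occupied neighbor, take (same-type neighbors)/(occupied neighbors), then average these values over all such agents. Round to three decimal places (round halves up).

0.493

(1,3)B 0/3
(1,4)R 3/4
(1,5)R 2/2
(1,7)B 1/1
(2,1)R 2/2
(2,3)R 3/5
(2,4)R 3/6
(2,7)B 1/3
(3,1)R 2/3
(3,2)R 4/6
(3,3)B 1/5
(3,5)B 1/5
(3,6)R 3/6
(3,7)R 2/4
(4,1)B 0/2
(4,3)R 1/3
(4,4)B 2/4
(4,5)R 2/4
(4,6)R 3/5
(4,7)B 0/3
Sum over 20 agents: 0/3 + 3/4 + 2/2 + 1/1 + 2/2 + 3/5 + 3/6 + 1/3 + 2/3 + 4/6 + 1/5 + 1/5 + 3/6 + 2/4 + 0/2 + 1/3 + 2/4 + 2/4 + 3/5 + 0/3 = 197/20; mean = 197/20 ÷ 20 = 197/400 = 0.4925 → 0.493.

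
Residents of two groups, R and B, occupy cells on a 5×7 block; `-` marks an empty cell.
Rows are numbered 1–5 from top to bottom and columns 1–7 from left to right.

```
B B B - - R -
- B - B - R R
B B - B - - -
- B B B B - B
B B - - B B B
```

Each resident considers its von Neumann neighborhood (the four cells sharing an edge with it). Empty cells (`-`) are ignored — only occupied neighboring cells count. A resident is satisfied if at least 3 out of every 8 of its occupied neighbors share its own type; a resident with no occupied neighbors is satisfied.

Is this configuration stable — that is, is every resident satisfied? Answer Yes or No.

Row 1: (1,1)B 1/1 ok · (1,2)B 3/3 ok · (1,3)B 1/1 ok · (1,6)R 1/1 ok
Row 2: (2,2)B 2/2 ok · (2,4)B 1/1 ok · (2,6)R 2/2 ok · (2,7)R 1/1 ok
Row 3: (3,1)B 1/1 ok · (3,2)B 3/3 ok · (3,4)B 2/2 ok
Row 4: (4,2)B 3/3 ok · (4,3)B 2/2 ok · (4,4)B 3/3 ok · (4,5)B 2/2 ok · (4,7)B 1/1 ok
Row 5: (5,1)B 1/1 ok · (5,2)B 2/2 ok · (5,5)B 2/2 ok · (5,6)B 2/2 ok · (5,7)B 2/2 ok
All meet the threshold, so the configuration is stable.

Yes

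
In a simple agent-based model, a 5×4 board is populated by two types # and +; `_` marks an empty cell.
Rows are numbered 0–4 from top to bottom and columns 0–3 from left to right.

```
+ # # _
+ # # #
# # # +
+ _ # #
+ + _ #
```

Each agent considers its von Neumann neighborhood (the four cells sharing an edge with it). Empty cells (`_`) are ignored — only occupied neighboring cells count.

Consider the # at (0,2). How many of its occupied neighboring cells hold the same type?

Occupied neighbors of (0,2): (1,2)=#, (0,1)=#.
Same type (#): 2 of 2.

2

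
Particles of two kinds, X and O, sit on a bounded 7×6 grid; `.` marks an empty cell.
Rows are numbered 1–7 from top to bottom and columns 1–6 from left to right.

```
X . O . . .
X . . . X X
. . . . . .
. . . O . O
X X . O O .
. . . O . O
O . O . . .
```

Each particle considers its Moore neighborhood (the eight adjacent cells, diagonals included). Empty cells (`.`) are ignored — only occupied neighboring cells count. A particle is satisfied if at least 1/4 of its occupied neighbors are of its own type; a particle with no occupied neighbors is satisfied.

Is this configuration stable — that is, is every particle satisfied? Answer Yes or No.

Yes

Row 1: (1,1)X 1/1 ok · (1,3)O 0/0 ok
Row 2: (2,1)X 1/1 ok · (2,5)X 1/1 ok · (2,6)X 1/1 ok
Row 4: (4,4)O 2/2 ok · (4,6)O 1/1 ok
Row 5: (5,1)X 1/1 ok · (5,2)X 1/1 ok · (5,4)O 3/3 ok · (5,5)O 5/5 ok
Row 6: (6,4)O 3/3 ok · (6,6)O 1/1 ok
Row 7: (7,1)O 0/0 ok · (7,3)O 1/1 ok
All meet the threshold, so the configuration is stable.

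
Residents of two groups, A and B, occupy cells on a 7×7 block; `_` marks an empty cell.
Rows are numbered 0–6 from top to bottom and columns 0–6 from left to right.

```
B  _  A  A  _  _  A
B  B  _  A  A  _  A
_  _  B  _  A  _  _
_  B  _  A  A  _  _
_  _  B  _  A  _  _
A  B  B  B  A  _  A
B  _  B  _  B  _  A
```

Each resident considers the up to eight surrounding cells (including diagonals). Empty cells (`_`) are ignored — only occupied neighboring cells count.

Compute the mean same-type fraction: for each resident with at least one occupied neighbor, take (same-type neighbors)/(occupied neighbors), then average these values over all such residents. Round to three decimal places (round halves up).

0.795

Row 0: (0,0)B 2/2 · (0,2)A 2/3 · (0,3)A 3/3 · (0,6)A 1/1
Row 1: (1,0)B 2/2 · (1,1)B 3/4 · (1,3)A 4/5 · (1,4)A 3/3 · (1,6)A 1/1
Row 2: (2,2)B 2/4 · (2,4)A 4/4
Row 3: (3,1)B 2/2 · (3,3)A 3/5 · (3,4)A 3/3
Row 4: (4,2)B 4/5 · (4,4)A 3/4
Row 5: (5,0)A 0/2 · (5,1)B 4/5 · (5,2)B 4/4 · (5,3)B 4/6 · (5,4)A 1/3 · (5,6)A 1/1
Row 6: (6,0)B 1/2 · (6,2)B 3/3 · (6,4)B 1/2 · (6,6)A 1/1
Sum over 26 residents: 2/2 + 2/3 + 3/3 + 1/1 + 2/2 + 3/4 + 4/5 + 3/3 + 1/1 + 2/4 + 4/4 + 2/2 + 3/5 + 3/3 + 4/5 + 3/4 + 0/2 + 4/5 + 4/4 + 4/6 + 1/3 + 1/1 + 1/2 + 3/3 + 1/2 + 1/1 = 62/3; mean = 62/3 ÷ 26 = 31/39 = 0.794871… → 0.795.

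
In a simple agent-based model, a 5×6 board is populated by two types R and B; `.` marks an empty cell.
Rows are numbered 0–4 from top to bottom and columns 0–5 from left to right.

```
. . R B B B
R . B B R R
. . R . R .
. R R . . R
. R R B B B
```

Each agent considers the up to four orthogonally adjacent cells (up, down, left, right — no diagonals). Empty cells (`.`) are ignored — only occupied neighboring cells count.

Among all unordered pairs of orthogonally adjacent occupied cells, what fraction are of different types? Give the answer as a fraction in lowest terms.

8/21

Scan each occupied cell's neighbors to the right and below so each pair is counted once.
Row 0: R(0,2)–B(0,3)≠ R(0,2)–B(1,2)≠ B(0,3)–B(0,4)= B(0,3)–B(1,3)= B(0,4)–B(0,5)= B(0,4)–R(1,4)≠ B(0,5)–R(1,5)≠  → 4/7 unlike.
Row 1: B(1,2)–B(1,3)= B(1,2)–R(2,2)≠ B(1,3)–R(1,4)≠ R(1,4)–R(1,5)= R(1,4)–R(2,4)=  → 2/5 unlike.
Row 2: R(2,2)–R(3,2)=  → 0/1 unlike.
Row 3: R(3,1)–R(3,2)= R(3,1)–R(4,1)= R(3,2)–R(4,2)= R(3,5)–B(4,5)≠  → 1/4 unlike.
Row 4: R(4,1)–R(4,2)= R(4,2)–B(4,3)≠ B(4,3)–B(4,4)= B(4,4)–B(4,5)=  → 1/4 unlike.
Total adjacent occupied pairs: 21; unlike-type pairs: 8.
8/21 is already in lowest terms.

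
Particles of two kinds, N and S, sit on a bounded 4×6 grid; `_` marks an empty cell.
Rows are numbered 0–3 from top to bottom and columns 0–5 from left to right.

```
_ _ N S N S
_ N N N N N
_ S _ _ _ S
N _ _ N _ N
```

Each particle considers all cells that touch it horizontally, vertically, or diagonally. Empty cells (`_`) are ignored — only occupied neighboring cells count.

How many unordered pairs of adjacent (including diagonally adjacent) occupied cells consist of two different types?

Scan each occupied cell's neighbors to the right and below (and the two forward diagonals) so each pair is counted once.
Row 0: N(0,2)–S(0,3)≠ N(0,2)–N(1,2)= N(0,2)–N(1,3)= N(0,2)–N(1,1)= S(0,3)–N(0,4)≠ S(0,3)–N(1,3)≠ S(0,3)–N(1,4)≠ S(0,3)–N(1,2)≠ N(0,4)–S(0,5)≠ N(0,4)–N(1,4)= N(0,4)–N(1,5)= N(0,4)–N(1,3)= S(0,5)–N(1,5)≠ S(0,5)–N(1,4)≠  → 8/14 unlike.
Row 1: N(1,1)–N(1,2)= N(1,1)–S(2,1)≠ N(1,2)–N(1,3)= N(1,2)–S(2,1)≠ N(1,3)–N(1,4)= N(1,4)–N(1,5)= N(1,4)–S(2,5)≠ N(1,5)–S(2,5)≠  → 4/8 unlike.
Row 2: S(2,1)–N(3,0)≠ S(2,5)–N(3,5)≠  → 2/2 unlike.
Total adjacent occupied pairs: 24; unlike-type pairs: 14.

14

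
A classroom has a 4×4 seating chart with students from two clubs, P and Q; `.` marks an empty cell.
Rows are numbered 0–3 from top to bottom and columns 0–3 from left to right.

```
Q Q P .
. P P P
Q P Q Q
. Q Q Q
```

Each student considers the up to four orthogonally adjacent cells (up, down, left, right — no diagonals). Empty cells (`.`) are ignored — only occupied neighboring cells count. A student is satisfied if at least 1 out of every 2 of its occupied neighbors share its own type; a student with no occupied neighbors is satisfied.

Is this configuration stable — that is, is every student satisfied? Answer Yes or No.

Row 0: (0,0)Q 1/1 ok · (0,1)Q 1/3 unhappy · (0,2)P 1/2 ok
Row 1: (1,1)P 2/3 ok · (1,2)P 3/4 ok · (1,3)P 1/2 ok
Row 2: (2,0)Q 0/1 unhappy · (2,1)P 1/4 unhappy · (2,2)Q 2/4 ok · (2,3)Q 2/3 ok
Row 3: (3,1)Q 1/2 ok · (3,2)Q 3/3 ok · (3,3)Q 2/2 ok
For instance (0,1) has only 1/3 same-type neighbors, below 1/2.

No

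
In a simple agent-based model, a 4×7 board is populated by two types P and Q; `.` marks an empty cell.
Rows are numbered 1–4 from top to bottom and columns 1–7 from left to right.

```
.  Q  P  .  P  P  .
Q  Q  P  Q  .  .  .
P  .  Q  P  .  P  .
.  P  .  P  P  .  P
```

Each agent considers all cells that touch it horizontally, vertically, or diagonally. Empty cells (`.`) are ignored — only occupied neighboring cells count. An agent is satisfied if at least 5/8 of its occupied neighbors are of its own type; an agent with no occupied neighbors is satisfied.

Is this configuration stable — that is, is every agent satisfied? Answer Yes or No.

No

Row 1: (1,2)Q 2/4 ✗ · (1,3)P 1/4 ✗ · (1,5)P 1/2 ✗ · (1,6)P 1/1 ✓
Row 2: (2,1)Q 2/3 ✓ · (2,2)Q 3/6 ✗ · (2,3)P 2/6 ✗ · (2,4)Q 1/5 ✗
Row 3: (3,1)P 1/3 ✗ · (3,3)Q 2/6 ✗ · (3,4)P 3/5 ✗ · (3,6)P 2/2 ✓
Row 4: (4,2)P 1/2 ✗ · (4,4)P 2/3 ✓ · (4,5)P 3/3 ✓ · (4,7)P 1/1 ✓
For instance (1,2) has only 2/4 same-type neighbors, below 5/8.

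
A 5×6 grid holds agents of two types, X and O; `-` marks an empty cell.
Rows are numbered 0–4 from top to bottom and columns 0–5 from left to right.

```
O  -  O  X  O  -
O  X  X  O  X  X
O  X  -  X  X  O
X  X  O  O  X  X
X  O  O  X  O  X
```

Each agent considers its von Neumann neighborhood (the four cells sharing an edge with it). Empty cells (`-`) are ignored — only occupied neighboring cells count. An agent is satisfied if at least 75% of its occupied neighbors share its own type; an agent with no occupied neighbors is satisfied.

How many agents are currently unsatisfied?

25

Row 0: (0,0)O 1/1 ok · (0,2)O 0/2 unhappy · (0,3)X 0/3 unhappy · (0,4)O 0/2 unhappy
Row 1: (1,0)O 2/3 unhappy · (1,1)X 2/3 unhappy · (1,2)X 1/3 unhappy · (1,3)O 0/4 unhappy · (1,4)X 2/4 unhappy · (1,5)X 1/2 unhappy
Row 2: (2,0)O 1/3 unhappy · (2,1)X 2/3 unhappy · (2,3)X 1/3 unhappy · (2,4)X 3/4 ok · (2,5)O 0/3 unhappy
Row 3: (3,0)X 2/3 unhappy · (3,1)X 2/4 unhappy · (3,2)O 2/3 unhappy · (3,3)O 1/4 unhappy · (3,4)X 2/4 unhappy · (3,5)X 2/3 unhappy
Row 4: (4,0)X 1/2 unhappy · (4,1)O 1/3 unhappy · (4,2)O 2/3 unhappy · (4,3)X 0/3 unhappy · (4,4)O 0/3 unhappy · (4,5)X 1/2 unhappy
Unsatisfied: (0,2), (0,3), (0,4), (1,0), (1,1), (1,2), (1,3), (1,4), (1,5), (2,0), (2,1), (2,3), (2,5), (3,0), (3,1), (3,2), (3,3), (3,4), (3,5), (4,0), (4,1), (4,2), (4,3), (4,4), (4,5) — 25 in total.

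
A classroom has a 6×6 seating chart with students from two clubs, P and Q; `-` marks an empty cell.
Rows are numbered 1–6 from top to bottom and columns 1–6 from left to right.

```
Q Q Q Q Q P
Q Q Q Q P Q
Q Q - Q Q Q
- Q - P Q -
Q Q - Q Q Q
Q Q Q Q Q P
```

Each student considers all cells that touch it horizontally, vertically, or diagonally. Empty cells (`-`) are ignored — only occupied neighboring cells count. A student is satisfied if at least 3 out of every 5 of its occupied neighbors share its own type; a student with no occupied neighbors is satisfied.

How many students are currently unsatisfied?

Row 1: (1,1)Q 3/3 ✓ · (1,2)Q 5/5 ✓ · (1,3)Q 5/5 ✓ · (1,4)Q 4/5 ✓ · (1,5)Q 3/5 ✓ · (1,6)P 1/3 ✗
Row 2: (2,1)Q 5/5 ✓ · (2,2)Q 7/7 ✓ · (2,3)Q 7/7 ✓ · (2,4)Q 6/7 ✓ · (2,5)P 1/8 ✗ · (2,6)Q 3/5 ✓
Row 3: (3,1)Q 4/4 ✓ · (3,2)Q 5/5 ✓ · (3,4)Q 4/6 ✓ · (3,5)Q 5/7 ✓ · (3,6)Q 3/4 ✓
Row 4: (4,2)Q 4/4 ✓ · (4,4)P 0/5 ✗ · (4,5)Q 6/7 ✓
Row 5: (5,1)Q 4/4 ✓ · (5,2)Q 5/5 ✓ · (5,4)Q 5/6 ✓ · (5,5)Q 5/7 ✓ · (5,6)Q 3/4 ✓
Row 6: (6,1)Q 3/3 ✓ · (6,2)Q 4/4 ✓ · (6,3)Q 4/4 ✓ · (6,4)Q 4/4 ✓ · (6,5)Q 4/5 ✓ · (6,6)P 0/3 ✗
Unsatisfied: (1,6), (2,5), (4,4), (6,6) — 4 in total.

4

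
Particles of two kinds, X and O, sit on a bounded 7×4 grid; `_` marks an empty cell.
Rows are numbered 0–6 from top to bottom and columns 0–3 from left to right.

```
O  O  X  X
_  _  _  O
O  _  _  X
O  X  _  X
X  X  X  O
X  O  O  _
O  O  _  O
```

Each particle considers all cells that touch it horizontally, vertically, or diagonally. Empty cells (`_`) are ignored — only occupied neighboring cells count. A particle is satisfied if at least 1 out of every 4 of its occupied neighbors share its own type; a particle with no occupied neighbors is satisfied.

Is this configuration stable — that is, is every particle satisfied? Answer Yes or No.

Row 0: (0,0)O 1/1 ok · (0,1)O 1/2 ok · (0,2)X 1/3 ok · (0,3)X 1/2 ok
Row 1: (1,3)O 0/3 unhappy
Row 2: (2,0)O 1/2 ok · (2,3)X 1/2 ok
Row 3: (3,0)O 1/4 ok · (3,1)X 3/5 ok · (3,3)X 2/3 ok
Row 4: (4,0)X 3/5 ok · (4,1)X 4/7 ok · (4,2)X 3/6 ok · (4,3)O 1/3 ok
Row 5: (5,0)X 2/5 ok · (5,1)O 3/7 ok · (5,2)O 4/6 ok
Row 6: (6,0)O 2/3 ok · (6,1)O 3/4 ok · (6,3)O 1/1 ok
For instance (1,3) has only 0/3 same-type neighbors, below 1/4.

No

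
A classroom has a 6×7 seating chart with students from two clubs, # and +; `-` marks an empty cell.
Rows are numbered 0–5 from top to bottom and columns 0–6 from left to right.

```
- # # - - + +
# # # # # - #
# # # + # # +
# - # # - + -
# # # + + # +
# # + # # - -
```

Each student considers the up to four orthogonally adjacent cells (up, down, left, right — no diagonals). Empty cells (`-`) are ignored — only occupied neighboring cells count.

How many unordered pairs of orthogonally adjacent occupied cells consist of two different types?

18

Scan each occupied cell's neighbors to the right and below so each pair is counted once.
Row 0: #(0,1)–#(0,2)= #(0,1)–#(1,1)= #(0,2)–#(1,2)= +(0,5)–+(0,6)= +(0,6)–#(1,6)≠  → 1/5 unlike.
Row 1: #(1,0)–#(1,1)= #(1,0)–#(2,0)= #(1,1)–#(1,2)= #(1,1)–#(2,1)= #(1,2)–#(1,3)= #(1,2)–#(2,2)= #(1,3)–#(1,4)= #(1,3)–+(2,3)≠ #(1,4)–#(2,4)= #(1,6)–+(2,6)≠  → 2/10 unlike.
Row 2: #(2,0)–#(2,1)= #(2,0)–#(3,0)= #(2,1)–#(2,2)= #(2,2)–+(2,3)≠ #(2,2)–#(3,2)= +(2,3)–#(2,4)≠ +(2,3)–#(3,3)≠ #(2,4)–#(2,5)= #(2,5)–+(2,6)≠ #(2,5)–+(3,5)≠  → 5/10 unlike.
Row 3: #(3,0)–#(4,0)= #(3,2)–#(3,3)= #(3,2)–#(4,2)= #(3,3)–+(4,3)≠ +(3,5)–#(4,5)≠  → 2/5 unlike.
Row 4: #(4,0)–#(4,1)= #(4,0)–#(5,0)= #(4,1)–#(4,2)= #(4,1)–#(5,1)= #(4,2)–+(4,3)≠ #(4,2)–+(5,2)≠ +(4,3)–+(4,4)= +(4,3)–#(5,3)≠ +(4,4)–#(4,5)≠ +(4,4)–#(5,4)≠ #(4,5)–+(4,6)≠  → 6/11 unlike.
Row 5: #(5,0)–#(5,1)= #(5,1)–+(5,2)≠ +(5,2)–#(5,3)≠ #(5,3)–#(5,4)=  → 2/4 unlike.
Total adjacent occupied pairs: 45; unlike-type pairs: 18.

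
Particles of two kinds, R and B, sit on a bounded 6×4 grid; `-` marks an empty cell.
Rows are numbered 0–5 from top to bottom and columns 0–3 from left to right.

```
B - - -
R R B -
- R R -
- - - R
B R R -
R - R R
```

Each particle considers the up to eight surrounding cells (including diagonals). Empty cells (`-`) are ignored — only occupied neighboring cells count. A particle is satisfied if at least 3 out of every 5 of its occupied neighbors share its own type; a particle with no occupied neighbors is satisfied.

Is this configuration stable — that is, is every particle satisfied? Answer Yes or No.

No

(0,0)B 0/2 unhappy
(1,0)R 2/3 ok
(1,1)R 3/5 ok
(1,2)B 0/3 unhappy
(2,1)R 3/4 ok
(2,2)R 3/4 ok
(3,3)R 2/2 ok
(4,0)B 0/2 unhappy
(4,1)R 3/4 ok
(4,2)R 4/4 ok
(5,0)R 1/2 unhappy
(5,2)R 3/3 ok
(5,3)R 2/2 ok
For instance (0,0) has only 0/2 same-type neighbors, below 3/5.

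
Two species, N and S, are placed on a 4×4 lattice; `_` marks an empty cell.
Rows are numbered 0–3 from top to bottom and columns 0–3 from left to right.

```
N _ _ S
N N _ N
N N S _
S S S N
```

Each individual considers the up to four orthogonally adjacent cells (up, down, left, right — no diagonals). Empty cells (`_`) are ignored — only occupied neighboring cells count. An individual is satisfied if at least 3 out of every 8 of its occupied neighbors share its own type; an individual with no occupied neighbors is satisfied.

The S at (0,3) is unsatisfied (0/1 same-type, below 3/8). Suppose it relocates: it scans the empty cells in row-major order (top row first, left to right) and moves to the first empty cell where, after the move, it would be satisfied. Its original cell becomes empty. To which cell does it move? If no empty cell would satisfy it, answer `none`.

Vacating (0,3). Empty cells in order:
  (0,1): 0/2 same-type → still unsatisfied.
  (0,2): 0/0 same-type → satisfied — stop here.

(0,2)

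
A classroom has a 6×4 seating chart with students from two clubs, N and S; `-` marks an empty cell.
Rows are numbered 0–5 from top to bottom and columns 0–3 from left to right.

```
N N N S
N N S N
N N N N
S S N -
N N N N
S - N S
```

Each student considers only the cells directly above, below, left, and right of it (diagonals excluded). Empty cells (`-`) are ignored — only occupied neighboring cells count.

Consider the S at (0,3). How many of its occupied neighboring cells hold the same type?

0

Occupied neighbors of (0,3): (1,3)=N, (0,2)=N.
Same type (S): 0 of 2.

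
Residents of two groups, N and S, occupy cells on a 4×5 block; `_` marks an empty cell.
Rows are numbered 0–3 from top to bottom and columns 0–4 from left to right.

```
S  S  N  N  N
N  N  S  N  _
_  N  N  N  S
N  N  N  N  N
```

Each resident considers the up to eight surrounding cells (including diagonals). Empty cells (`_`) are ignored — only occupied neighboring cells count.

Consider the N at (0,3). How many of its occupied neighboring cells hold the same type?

Occupied neighbors of (0,3): (0,2)=N, (0,4)=N, (1,2)=S, (1,3)=N.
Same type (N): 3 of 4.

3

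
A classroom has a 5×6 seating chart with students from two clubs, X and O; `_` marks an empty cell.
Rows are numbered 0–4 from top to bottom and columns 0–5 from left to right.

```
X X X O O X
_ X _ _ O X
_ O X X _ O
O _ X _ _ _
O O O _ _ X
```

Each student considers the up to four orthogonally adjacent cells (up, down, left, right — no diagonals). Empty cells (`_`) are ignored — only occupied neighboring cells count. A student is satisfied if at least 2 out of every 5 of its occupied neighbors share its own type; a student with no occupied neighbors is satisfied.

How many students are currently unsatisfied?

3

Row 0: (0,0)X 1/1 satisfied · (0,1)X 3/3 satisfied · (0,2)X 1/2 satisfied · (0,3)O 1/2 satisfied · (0,4)O 2/3 satisfied · (0,5)X 1/2 satisfied
Row 1: (1,1)X 1/2 satisfied · (1,4)O 1/2 satisfied · (1,5)X 1/3 not
Row 2: (2,1)O 0/2 not · (2,2)X 2/3 satisfied · (2,3)X 1/1 satisfied · (2,5)O 0/1 not
Row 3: (3,0)O 1/1 satisfied · (3,2)X 1/2 satisfied
Row 4: (4,0)O 2/2 satisfied · (4,1)O 2/2 satisfied · (4,2)O 1/2 satisfied · (4,5)X 0/0 satisfied
Unsatisfied: (1,5), (2,1), (2,5) — 3 in total.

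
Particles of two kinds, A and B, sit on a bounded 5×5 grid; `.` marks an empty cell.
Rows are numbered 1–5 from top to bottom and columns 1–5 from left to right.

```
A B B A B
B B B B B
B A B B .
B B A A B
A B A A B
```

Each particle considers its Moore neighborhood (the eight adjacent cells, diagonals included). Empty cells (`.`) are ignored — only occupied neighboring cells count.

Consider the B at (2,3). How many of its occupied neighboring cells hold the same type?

6

Occupied neighbors of (2,3): (1,2)=B, (1,3)=B, (1,4)=A, (2,2)=B, (2,4)=B, (3,2)=A, (3,3)=B, (3,4)=B.
Same type (B): 6 of 8.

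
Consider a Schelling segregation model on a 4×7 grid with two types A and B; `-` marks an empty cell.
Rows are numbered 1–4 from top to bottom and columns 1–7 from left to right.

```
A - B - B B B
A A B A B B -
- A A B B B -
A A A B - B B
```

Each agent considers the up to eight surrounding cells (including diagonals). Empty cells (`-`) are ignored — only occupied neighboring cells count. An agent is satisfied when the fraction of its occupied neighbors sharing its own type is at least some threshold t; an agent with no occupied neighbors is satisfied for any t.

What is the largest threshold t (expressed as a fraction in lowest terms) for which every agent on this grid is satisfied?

1/7

Row 1: (1,1)A 2/2 · (1,3)B 1/3 · (1,5)B 3/4 · (1,6)B 4/4 · (1,7)B 2/2
Row 2: (2,1)A 3/3 · (2,2)A 4/6 · (2,3)B 2/6 · (2,4)A 1/7 · (2,5)B 6/7 · (2,6)B 6/6
Row 3: (3,2)A 6/7 · (3,3)A 5/8 · (3,4)B 4/7 · (3,5)B 6/7 · (3,6)B 5/5
Row 4: (4,1)A 2/2 · (4,2)A 4/4 · (4,3)A 3/5 · (4,4)B 2/4 · (4,6)B 3/3 · (4,7)B 2/2
The smallest same-type fraction is 1/7 at (2,4), which reduces to 1/7. Any threshold above that leaves this agent unsatisfied.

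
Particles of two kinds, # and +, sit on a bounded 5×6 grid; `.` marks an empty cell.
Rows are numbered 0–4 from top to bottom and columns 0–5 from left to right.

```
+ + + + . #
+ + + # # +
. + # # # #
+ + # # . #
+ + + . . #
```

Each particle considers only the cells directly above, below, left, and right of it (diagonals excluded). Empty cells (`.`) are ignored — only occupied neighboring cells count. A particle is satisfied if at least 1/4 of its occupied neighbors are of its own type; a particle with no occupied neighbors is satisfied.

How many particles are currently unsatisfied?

2

Row 0: (0,0)+ 2/2 ✓ · (0,1)+ 3/3 ✓ · (0,2)+ 3/3 ✓ · (0,3)+ 1/2 ✓ · (0,5)# 0/1 ✗
Row 1: (1,0)+ 2/2 ✓ · (1,1)+ 4/4 ✓ · (1,2)+ 2/4 ✓ · (1,3)# 2/4 ✓ · (1,4)# 2/3 ✓ · (1,5)+ 0/3 ✗
Row 2: (2,1)+ 2/3 ✓ · (2,2)# 2/4 ✓ · (2,3)# 4/4 ✓ · (2,4)# 3/3 ✓ · (2,5)# 2/3 ✓
Row 3: (3,0)+ 2/2 ✓ · (3,1)+ 3/4 ✓ · (3,2)# 2/4 ✓ · (3,3)# 2/2 ✓ · (3,5)# 2/2 ✓
Row 4: (4,0)+ 2/2 ✓ · (4,1)+ 3/3 ✓ · (4,2)+ 1/2 ✓ · (4,5)# 1/1 ✓
Unsatisfied: (0,5), (1,5) — 2 in total.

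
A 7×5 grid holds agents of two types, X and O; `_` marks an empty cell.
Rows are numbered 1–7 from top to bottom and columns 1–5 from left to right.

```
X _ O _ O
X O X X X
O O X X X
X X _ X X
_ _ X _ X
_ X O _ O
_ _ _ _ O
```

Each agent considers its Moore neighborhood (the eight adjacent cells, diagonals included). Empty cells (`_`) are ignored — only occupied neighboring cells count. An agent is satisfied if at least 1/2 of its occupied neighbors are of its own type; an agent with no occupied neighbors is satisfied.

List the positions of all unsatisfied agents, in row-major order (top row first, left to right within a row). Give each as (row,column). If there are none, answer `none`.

(1,3), (1,5), (2,1), (2,2), (3,1), (3,2), (4,1), (6,3)

(1,1)X 1/2 ok
(1,3)O 1/3 unhappy
(1,5)O 0/2 unhappy
(2,1)X 1/4 unhappy
(2,2)O 3/7 unhappy
(2,3)X 3/6 ok
(2,4)X 5/7 ok
(2,5)X 3/4 ok
(3,1)O 2/5 unhappy
(3,2)O 2/7 unhappy
(3,3)X 5/7 ok
(3,4)X 7/7 ok
(3,5)X 5/5 ok
(4,1)X 1/3 unhappy
(4,2)X 3/5 ok
(4,4)X 6/6 ok
(4,5)X 4/4 ok
(5,3)X 3/4 ok
(5,5)X 2/3 ok
(6,2)X 1/2 ok
(6,3)O 0/2 unhappy
(6,5)O 1/2 ok
(7,5)O 1/1 ok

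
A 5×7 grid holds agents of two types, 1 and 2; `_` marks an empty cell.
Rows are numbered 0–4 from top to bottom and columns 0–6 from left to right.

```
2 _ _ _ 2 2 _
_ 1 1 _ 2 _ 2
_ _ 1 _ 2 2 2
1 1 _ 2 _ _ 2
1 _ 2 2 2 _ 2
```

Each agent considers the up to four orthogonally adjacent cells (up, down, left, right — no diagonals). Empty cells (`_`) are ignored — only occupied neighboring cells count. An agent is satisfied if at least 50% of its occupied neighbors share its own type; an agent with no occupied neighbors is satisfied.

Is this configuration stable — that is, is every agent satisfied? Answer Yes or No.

(0,0)2 0/0 ✓
(0,4)2 2/2 ✓
(0,5)2 1/1 ✓
(1,1)1 1/1 ✓
(1,2)1 2/2 ✓
(1,4)2 2/2 ✓
(1,6)2 1/1 ✓
(2,2)1 1/1 ✓
(2,4)2 2/2 ✓
(2,5)2 2/2 ✓
(2,6)2 3/3 ✓
(3,0)1 2/2 ✓
(3,1)1 1/1 ✓
(3,3)2 1/1 ✓
(3,6)2 2/2 ✓
(4,0)1 1/1 ✓
(4,2)2 1/1 ✓
(4,3)2 3/3 ✓
(4,4)2 1/1 ✓
(4,6)2 1/1 ✓
All meet the threshold, so the configuration is stable.

Yes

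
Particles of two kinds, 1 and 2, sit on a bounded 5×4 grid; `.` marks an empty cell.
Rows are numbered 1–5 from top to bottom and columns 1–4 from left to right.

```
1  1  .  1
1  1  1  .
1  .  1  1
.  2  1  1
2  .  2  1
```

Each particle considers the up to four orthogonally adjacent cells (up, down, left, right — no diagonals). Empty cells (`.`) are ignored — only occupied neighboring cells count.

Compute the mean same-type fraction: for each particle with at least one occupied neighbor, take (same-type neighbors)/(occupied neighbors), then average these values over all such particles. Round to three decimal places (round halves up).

(1,1)1 2/2
(1,2)1 2/2
(1,4)1 — no occupied neighbors
(2,1)1 3/3
(2,2)1 3/3
(2,3)1 2/2
(3,1)1 1/1
(3,3)1 3/3
(3,4)1 2/2
(4,2)2 0/1
(4,3)1 2/4
(4,4)1 3/3
(5,1)2 — no occupied neighbors
(5,3)2 0/2
(5,4)1 1/2
Sum over 13 particles: 2/2 + 2/2 + 3/3 + 3/3 + 2/2 + 1/1 + 3/3 + 2/2 + 0/1 + 2/4 + 3/3 + 0/2 + 1/2 = 10; mean = 10 ÷ 13 = 10/13 = 0.769230… → 0.769.

0.769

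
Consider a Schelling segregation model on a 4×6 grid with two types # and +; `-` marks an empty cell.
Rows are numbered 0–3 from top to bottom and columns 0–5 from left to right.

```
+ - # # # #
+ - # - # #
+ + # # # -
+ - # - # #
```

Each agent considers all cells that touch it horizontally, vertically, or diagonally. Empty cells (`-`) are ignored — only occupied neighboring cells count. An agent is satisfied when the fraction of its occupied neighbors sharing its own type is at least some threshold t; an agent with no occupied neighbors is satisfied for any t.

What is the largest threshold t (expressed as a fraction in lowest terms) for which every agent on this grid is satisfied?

1/2

(0,0)+ 1/1
(0,2)# 2/2
(0,3)# 4/4
(0,4)# 4/4
(0,5)# 3/3
(1,0)+ 3/3
(1,2)# 4/5
(1,4)# 6/6
(1,5)# 4/4
(2,0)+ 3/3
(2,1)+ 3/6
(2,2)# 3/4
(2,3)# 6/6
(2,4)# 5/5
(3,0)+ 2/2
(3,2)# 2/3
(3,4)# 3/3
(3,5)# 2/2
The smallest same-type fraction is 3/6 at (2,1), which reduces to 1/2. Any threshold above that leaves this agent unsatisfied.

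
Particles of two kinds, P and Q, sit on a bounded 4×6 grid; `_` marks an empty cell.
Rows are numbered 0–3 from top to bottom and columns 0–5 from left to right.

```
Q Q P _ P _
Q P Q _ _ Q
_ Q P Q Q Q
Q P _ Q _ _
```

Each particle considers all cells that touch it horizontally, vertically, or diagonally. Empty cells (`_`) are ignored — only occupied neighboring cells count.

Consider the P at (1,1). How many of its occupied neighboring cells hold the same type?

Occupied neighbors of (1,1): (0,0)=Q, (0,1)=Q, (0,2)=P, (1,0)=Q, (1,2)=Q, (2,1)=Q, (2,2)=P.
Same type (P): 2 of 7.

2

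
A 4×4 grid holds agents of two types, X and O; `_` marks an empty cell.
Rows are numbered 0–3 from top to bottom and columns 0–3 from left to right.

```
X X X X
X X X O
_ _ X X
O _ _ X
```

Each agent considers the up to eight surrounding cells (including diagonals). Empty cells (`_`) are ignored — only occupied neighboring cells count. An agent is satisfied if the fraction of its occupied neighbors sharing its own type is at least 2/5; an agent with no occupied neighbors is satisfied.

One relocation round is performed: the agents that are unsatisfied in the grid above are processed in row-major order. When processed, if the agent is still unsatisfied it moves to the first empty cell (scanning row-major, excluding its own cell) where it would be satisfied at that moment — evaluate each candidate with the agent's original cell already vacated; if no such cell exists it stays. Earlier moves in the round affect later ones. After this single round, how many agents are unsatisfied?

Initially unsatisfied (in order): (1,3).
  (1,3) → (3,1).
Resulting grid:
X X X X
X X X _
_ _ X X
O O _ X
All satisfied now.

0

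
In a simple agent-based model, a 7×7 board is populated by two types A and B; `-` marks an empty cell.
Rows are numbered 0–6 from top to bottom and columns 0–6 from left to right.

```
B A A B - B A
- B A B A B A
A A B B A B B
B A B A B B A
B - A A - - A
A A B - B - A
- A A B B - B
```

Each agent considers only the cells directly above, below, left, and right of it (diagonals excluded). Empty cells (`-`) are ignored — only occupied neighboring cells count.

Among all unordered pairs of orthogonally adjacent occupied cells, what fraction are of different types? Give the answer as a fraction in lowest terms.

Scan each occupied cell's neighbors to the right and below so each pair is counted once.
Row 0: B(0,0)–A(0,1)≠ A(0,1)–A(0,2)= A(0,1)–B(1,1)≠ A(0,2)–B(0,3)≠ A(0,2)–A(1,2)= B(0,3)–B(1,3)= B(0,5)–A(0,6)≠ B(0,5)–B(1,5)= A(0,6)–A(1,6)=  → 4/9 unlike.
Row 1: B(1,1)–A(1,2)≠ B(1,1)–A(2,1)≠ A(1,2)–B(1,3)≠ A(1,2)–B(2,2)≠ B(1,3)–A(1,4)≠ B(1,3)–B(2,3)= A(1,4)–B(1,5)≠ A(1,4)–A(2,4)= B(1,5)–A(1,6)≠ B(1,5)–B(2,5)= A(1,6)–B(2,6)≠  → 8/11 unlike.
Row 2: A(2,0)–A(2,1)= A(2,0)–B(3,0)≠ A(2,1)–B(2,2)≠ A(2,1)–A(3,1)= B(2,2)–B(2,3)= B(2,2)–B(3,2)= B(2,3)–A(2,4)≠ B(2,3)–A(3,3)≠ A(2,4)–B(2,5)≠ A(2,4)–B(3,4)≠ B(2,5)–B(2,6)= B(2,5)–B(3,5)= B(2,6)–A(3,6)≠  → 7/13 unlike.
Row 3: B(3,0)–A(3,1)≠ B(3,0)–B(4,0)= A(3,1)–B(3,2)≠ B(3,2)–A(3,3)≠ B(3,2)–A(4,2)≠ A(3,3)–B(3,4)≠ A(3,3)–A(4,3)= B(3,4)–B(3,5)= B(3,5)–A(3,6)≠ A(3,6)–A(4,6)=  → 6/10 unlike.
Row 4: B(4,0)–A(5,0)≠ A(4,2)–A(4,3)= A(4,2)–B(5,2)≠ A(4,6)–A(5,6)=  → 2/4 unlike.
Row 5: A(5,0)–A(5,1)= A(5,1)–B(5,2)≠ A(5,1)–A(6,1)= B(5,2)–A(6,2)≠ B(5,4)–B(6,4)= A(5,6)–B(6,6)≠  → 3/6 unlike.
Row 6: A(6,1)–A(6,2)= A(6,2)–B(6,3)≠ B(6,3)–B(6,4)=  → 1/3 unlike.
Total adjacent occupied pairs: 56; unlike-type pairs: 31.
31/56 is already in lowest terms.

31/56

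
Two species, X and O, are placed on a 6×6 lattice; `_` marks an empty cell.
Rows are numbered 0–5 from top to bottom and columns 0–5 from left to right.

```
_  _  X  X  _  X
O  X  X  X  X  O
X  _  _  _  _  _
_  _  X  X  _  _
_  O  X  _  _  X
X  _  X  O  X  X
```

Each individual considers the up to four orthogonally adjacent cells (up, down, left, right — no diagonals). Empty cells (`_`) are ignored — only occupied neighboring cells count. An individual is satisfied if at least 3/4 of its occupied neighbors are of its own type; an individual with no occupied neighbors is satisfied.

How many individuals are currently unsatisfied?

(0,2)X 2/2 satisfied
(0,3)X 2/2 satisfied
(0,5)X 0/1 not
(1,0)O 0/2 not
(1,1)X 1/2 not
(1,2)X 3/3 satisfied
(1,3)X 3/3 satisfied
(1,4)X 1/2 not
(1,5)O 0/2 not
(2,0)X 0/1 not
(3,2)X 2/2 satisfied
(3,3)X 1/1 satisfied
(4,1)O 0/1 not
(4,2)X 2/3 not
(4,5)X 1/1 satisfied
(5,0)X 0/0 satisfied
(5,2)X 1/2 not
(5,3)O 0/2 not
(5,4)X 1/2 not
(5,5)X 2/2 satisfied
Unsatisfied: (0,5), (1,0), (1,1), (1,4), (1,5), (2,0), (4,1), (4,2), (5,2), (5,3), (5,4) — 11 in total.

11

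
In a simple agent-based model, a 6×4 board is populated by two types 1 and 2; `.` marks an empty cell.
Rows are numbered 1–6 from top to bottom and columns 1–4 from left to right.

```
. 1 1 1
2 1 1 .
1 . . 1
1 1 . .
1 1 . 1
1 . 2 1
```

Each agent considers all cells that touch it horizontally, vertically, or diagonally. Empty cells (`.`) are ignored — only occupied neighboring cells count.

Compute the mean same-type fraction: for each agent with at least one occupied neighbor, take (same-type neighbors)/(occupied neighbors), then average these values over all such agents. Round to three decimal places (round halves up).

Row 1: (1,2)1 3/4 · (1,3)1 4/4 · (1,4)1 2/2
Row 2: (2,1)2 0/3 · (2,2)1 4/5 · (2,3)1 5/5
Row 3: (3,1)1 3/4 · (3,4)1 1/1
Row 4: (4,1)1 4/4 · (4,2)1 4/4
Row 5: (5,1)1 4/4 · (5,2)1 4/5 · (5,4)1 1/2
Row 6: (6,1)1 2/2 · (6,3)2 0/3 · (6,4)1 1/2
Sum over 16 agents: 3/4 + 4/4 + 2/2 + 0/3 + 4/5 + 5/5 + 3/4 + 1/1 + 4/4 + 4/4 + 4/4 + 4/5 + 1/2 + 2/2 + 0/3 + 1/2 = 121/10; mean = 121/10 ÷ 16 = 121/160 = 0.75625 → 0.756.

0.756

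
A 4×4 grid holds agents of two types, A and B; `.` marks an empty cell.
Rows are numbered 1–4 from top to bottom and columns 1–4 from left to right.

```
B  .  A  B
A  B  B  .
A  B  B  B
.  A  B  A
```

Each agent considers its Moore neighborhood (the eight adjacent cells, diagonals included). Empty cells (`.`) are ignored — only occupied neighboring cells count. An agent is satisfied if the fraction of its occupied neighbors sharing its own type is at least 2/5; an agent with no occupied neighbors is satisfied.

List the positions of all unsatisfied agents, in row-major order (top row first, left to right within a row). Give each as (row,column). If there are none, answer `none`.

(1,3), (2,1), (4,2), (4,4)

Row 1: (1,1)B 1/2 ✓ · (1,3)A 0/3 ✗ · (1,4)B 1/2 ✓
Row 2: (2,1)A 1/4 ✗ · (2,2)B 4/7 ✓ · (2,3)B 5/6 ✓
Row 3: (3,1)A 2/4 ✓ · (3,2)B 4/7 ✓ · (3,3)B 5/7 ✓ · (3,4)B 3/4 ✓
Row 4: (4,2)A 1/4 ✗ · (4,3)B 3/5 ✓ · (4,4)A 0/3 ✗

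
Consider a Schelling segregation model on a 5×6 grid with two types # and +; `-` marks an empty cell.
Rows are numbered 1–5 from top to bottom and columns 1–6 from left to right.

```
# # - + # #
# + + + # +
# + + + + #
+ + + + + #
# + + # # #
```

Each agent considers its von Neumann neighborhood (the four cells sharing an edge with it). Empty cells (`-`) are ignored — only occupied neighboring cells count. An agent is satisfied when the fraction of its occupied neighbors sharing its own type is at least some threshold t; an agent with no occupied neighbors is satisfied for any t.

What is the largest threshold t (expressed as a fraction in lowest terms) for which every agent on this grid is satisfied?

(1,1)# 2/2
(1,2)# 1/2
(1,4)+ 1/2
(1,5)# 2/3
(1,6)# 1/2
(2,1)# 2/3
(2,2)+ 2/4
(2,3)+ 3/3
(2,4)+ 3/4
(2,5)# 1/4
(2,6)+ 0/3
(3,1)# 1/3
(3,2)+ 3/4
(3,3)+ 4/4
(3,4)+ 4/4
(3,5)+ 2/4
(3,6)# 1/3
(4,1)+ 1/3
(4,2)+ 4/4
(4,3)+ 4/4
(4,4)+ 3/4
(4,5)+ 2/4
(4,6)# 2/3
(5,1)# 0/2
(5,2)+ 2/3
(5,3)+ 2/3
(5,4)# 1/3
(5,5)# 2/3
(5,6)# 2/2
The smallest same-type fraction is 0/3 at (2,6), which reduces to 0/1. Any threshold above that leaves this agent unsatisfied.

0/1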